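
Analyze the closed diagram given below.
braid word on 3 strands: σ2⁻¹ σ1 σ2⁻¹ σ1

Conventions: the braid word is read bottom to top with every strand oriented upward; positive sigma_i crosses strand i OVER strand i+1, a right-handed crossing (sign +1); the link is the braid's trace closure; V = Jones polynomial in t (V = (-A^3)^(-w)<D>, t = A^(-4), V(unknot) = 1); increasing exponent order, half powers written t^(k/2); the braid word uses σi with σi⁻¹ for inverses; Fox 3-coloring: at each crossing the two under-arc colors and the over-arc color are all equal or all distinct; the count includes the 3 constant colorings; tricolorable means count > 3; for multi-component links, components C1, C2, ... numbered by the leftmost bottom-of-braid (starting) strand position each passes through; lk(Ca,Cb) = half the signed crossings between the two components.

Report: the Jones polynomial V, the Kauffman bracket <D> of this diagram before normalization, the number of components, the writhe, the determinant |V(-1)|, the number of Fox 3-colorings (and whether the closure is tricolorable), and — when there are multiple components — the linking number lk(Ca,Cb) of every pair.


Jones polynomial: V(t) = t^-2 - t^-1 + 1 - t + t^2
<D> = A^-8 - A^-4 + 1 - A^4 + A^8; writhe 0
components 1, writhe 0 (4 crossings)
3-colorings: 3 of 3^4, det 5 — not tricolorable
note: V is palindromic (span 4, det 5): t -> 1/t fixes it; necessary, not sufficient, for amphichirality


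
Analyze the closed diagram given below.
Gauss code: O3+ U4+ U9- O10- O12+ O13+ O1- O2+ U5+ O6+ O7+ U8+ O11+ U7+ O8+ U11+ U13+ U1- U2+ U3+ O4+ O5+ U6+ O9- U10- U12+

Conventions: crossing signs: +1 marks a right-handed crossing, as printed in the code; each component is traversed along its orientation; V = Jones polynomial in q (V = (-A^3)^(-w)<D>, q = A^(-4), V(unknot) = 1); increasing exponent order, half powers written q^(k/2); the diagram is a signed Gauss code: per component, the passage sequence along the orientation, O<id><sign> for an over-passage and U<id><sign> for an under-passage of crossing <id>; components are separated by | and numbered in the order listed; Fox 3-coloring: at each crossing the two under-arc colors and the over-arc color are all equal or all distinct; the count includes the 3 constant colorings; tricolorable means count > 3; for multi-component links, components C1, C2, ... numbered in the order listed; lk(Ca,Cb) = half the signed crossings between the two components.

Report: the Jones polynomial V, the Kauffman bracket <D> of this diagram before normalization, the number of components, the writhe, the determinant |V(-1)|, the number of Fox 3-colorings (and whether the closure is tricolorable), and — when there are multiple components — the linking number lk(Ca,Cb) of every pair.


V(q) = q^2 - q^3 + 3q^4 - 3q^5 + 4q^6 - 4q^7 + 2q^8 - 2q^9 + q^10
bracket: -A^-19 + 2A^-15 - 2A^-11 + 4A^-7 - 4A^-3 + 3A - 3A^5 + A^9 - A^13, w = +7
1 component, writhe +7, over 13 crossings
det 21, colorings 9 of 3^13 — tricolorable
observation: w = +7 shifts under R1 moves; the (-A^3)^(-7) factor cancels that in V


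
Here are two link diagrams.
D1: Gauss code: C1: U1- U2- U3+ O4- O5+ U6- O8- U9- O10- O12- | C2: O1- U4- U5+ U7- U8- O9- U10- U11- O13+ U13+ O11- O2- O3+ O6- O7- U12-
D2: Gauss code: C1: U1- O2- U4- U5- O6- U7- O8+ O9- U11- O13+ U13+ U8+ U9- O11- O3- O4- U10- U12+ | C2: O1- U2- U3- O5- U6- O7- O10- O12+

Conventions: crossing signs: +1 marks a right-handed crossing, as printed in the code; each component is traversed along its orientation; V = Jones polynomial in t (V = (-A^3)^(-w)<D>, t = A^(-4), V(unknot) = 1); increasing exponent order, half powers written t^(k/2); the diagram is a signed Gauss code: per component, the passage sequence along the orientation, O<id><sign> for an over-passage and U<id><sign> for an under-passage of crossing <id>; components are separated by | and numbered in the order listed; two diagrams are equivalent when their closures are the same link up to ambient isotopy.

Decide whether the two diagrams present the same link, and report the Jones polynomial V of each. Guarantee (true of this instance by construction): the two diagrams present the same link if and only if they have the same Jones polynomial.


equivalent: yes
D1 (bracket A^-11 + A^-3 - A + A^5 - A^9 + A^13; 13 crossings at w = -7): V = -t^(-17/2) + t^(-15/2) - t^(-13/2) + t^(-11/2) - t^(-9/2) - t^(-5/2)
D2 (bracket A^-11 + A^-3 - A + A^5 - A^9 + A^13; 13 crossings at w = -7): V = -t^(-17/2) + t^(-15/2) - t^(-13/2) + t^(-11/2) - t^(-9/2) - t^(-5/2)
key observation: one V(t) for all 2 diagrams — one class (guaranteed)


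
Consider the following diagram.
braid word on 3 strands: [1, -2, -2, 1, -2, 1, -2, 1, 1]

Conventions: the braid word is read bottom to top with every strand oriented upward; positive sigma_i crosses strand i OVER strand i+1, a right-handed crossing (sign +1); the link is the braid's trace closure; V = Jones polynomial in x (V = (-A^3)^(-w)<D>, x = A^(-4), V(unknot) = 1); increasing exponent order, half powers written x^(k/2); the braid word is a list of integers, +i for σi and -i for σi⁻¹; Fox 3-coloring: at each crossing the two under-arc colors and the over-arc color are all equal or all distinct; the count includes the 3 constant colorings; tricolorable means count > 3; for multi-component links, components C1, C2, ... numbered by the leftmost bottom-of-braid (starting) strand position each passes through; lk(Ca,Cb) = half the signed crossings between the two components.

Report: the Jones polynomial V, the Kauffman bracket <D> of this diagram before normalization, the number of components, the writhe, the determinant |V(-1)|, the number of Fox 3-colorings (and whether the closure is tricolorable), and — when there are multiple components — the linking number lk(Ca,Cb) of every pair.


Jones polynomial: V(x) = -x^(-7/2) + 3x^(-5/2) - 5x^(-3/2) + 7x^(-1/2) - 9x^(1/2) + 8x^(3/2) - 8x^(5/2) + 5x^(7/2) - 3x^(9/2) + x^(11/2)
<D> = -A^-19 + 3A^-15 - 5A^-11 + 8A^-7 - 8A^-3 + 9A - 7A^5 + 5A^9 - 3A^13 + A^17; writhe +1
components 2, writhe +1 (9 crossings)
linking number lk(C1,C2) = +1
3-colorings: 3 of 3^9, det 50 — not tricolorable
note: span 9 respects span(V) <= c + mu - 1 = 10 for this 2-component diagram


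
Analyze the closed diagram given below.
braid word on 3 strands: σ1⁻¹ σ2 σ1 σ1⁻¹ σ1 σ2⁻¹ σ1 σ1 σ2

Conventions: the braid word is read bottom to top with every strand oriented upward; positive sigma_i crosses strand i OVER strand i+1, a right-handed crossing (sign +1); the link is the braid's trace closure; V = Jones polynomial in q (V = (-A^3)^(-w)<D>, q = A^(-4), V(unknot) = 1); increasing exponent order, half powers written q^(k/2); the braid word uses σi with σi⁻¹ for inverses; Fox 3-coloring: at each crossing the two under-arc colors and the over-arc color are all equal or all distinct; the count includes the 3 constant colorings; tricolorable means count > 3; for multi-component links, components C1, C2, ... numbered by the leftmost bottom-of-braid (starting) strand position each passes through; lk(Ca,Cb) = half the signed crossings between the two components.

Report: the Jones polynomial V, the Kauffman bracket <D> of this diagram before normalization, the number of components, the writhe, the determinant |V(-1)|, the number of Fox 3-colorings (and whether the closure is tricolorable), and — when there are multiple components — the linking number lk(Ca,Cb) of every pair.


V(q) = -2q^(1/2) + q^(3/2) - 2q^(5/2) + q^(7/2) - q^(9/2) + q^(11/2)
bracket: -A^-13 + A^-9 - A^-5 + 2A^-1 - A^3 + 2A^7, w = +3
2 components, writhe +3, over 9 crossings
lk(C1,C2) = 0
det 8, colorings 3 of 3^9 — not tricolorable
observation: inverse pairs cancel, leaving σ1⁻¹ σ2 σ1 σ2⁻¹ σ1 σ1 σ2


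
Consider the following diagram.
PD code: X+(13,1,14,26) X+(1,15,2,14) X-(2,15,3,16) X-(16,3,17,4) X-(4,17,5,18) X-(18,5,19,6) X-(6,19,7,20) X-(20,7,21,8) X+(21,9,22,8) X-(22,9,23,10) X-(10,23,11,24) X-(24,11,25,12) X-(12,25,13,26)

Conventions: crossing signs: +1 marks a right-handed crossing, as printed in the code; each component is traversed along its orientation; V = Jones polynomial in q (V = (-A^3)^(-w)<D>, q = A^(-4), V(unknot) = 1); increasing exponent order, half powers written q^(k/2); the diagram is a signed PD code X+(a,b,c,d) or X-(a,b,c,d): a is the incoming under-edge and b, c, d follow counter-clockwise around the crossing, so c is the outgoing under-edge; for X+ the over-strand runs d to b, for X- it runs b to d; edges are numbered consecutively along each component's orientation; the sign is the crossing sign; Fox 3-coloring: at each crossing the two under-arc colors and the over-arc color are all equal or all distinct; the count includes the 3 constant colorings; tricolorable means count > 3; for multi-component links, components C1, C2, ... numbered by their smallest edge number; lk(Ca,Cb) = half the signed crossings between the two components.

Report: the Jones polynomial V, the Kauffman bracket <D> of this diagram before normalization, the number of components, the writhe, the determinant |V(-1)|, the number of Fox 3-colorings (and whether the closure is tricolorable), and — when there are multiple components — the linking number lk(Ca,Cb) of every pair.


V(q) = -q^-10 + q^-9 - q^-8 + q^-7 - q^-6 + q^-5 + q^-3
bracket: -A^-9 - A^-1 + A^3 - A^7 + A^11 - A^15 + A^19, w = -7
1 component, writhe -7, over 13 crossings
det 7, colorings 3 of 3^13 — not tricolorable
observation: w = -7 (over 13 crossings) is diagram-only; (-A^3)^(7) removes it from V


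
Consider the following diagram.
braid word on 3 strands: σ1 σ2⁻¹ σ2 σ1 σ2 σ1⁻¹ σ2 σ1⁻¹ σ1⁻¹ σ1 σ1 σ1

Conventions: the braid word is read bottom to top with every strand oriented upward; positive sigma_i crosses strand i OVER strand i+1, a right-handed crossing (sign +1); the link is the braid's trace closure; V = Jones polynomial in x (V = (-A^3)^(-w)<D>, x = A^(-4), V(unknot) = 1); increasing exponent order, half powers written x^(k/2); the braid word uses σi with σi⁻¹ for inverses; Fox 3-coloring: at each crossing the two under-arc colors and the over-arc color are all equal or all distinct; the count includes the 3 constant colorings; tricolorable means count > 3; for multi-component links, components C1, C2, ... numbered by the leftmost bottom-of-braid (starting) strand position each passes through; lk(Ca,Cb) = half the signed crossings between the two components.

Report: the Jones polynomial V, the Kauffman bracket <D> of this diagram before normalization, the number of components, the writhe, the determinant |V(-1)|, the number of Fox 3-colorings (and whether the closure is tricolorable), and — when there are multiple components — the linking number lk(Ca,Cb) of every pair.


V = x - x^2 + 2x^3 - x^4 + x^5 - x^6
<D> = -A^-12 + A^-8 - A^-4 + 2 - A^4 + A^8 (w = +4)
1 component over 12 crossings, w = +4
3 Fox colorings among 3^12, |V(-1)| = 7: not tricolorable
why: w = +4 (over 12 crossings) is diagram-only; (-A^3)^(-4) removes it from V


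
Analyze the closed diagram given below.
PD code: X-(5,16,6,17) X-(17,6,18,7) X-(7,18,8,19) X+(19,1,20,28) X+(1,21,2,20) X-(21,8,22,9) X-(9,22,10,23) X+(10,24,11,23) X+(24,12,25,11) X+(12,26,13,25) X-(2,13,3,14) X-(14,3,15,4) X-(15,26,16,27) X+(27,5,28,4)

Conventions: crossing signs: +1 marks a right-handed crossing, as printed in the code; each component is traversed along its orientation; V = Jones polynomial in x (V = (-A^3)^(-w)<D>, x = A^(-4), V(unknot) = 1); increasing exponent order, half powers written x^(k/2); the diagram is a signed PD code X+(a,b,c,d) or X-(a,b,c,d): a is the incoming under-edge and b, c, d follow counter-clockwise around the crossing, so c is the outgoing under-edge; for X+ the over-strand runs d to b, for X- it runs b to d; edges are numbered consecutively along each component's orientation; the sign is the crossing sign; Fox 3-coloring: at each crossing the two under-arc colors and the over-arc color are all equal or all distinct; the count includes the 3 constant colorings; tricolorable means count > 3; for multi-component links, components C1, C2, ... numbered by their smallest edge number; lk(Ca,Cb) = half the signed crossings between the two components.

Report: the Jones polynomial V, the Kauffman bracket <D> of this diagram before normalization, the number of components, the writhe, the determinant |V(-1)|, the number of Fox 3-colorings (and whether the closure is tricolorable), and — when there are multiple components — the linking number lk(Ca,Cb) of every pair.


V = -x^-6 + 2x^-5 - 4x^-4 + 5x^-3 - 4x^-2 + 5x^-1 - 3 + 2x - x^2
<D> = -A^-14 + 2A^-10 - 3A^-6 + 5A^-2 - 4A^2 + 5A^6 - 4A^10 + 2A^14 - A^18 (w = -2)
1 component over 14 crossings, w = -2
9 Fox colorings among 3^14, |V(-1)| = 27: tricolorable
why: V spans 8 powers of x: at least 8 crossings in any diagram


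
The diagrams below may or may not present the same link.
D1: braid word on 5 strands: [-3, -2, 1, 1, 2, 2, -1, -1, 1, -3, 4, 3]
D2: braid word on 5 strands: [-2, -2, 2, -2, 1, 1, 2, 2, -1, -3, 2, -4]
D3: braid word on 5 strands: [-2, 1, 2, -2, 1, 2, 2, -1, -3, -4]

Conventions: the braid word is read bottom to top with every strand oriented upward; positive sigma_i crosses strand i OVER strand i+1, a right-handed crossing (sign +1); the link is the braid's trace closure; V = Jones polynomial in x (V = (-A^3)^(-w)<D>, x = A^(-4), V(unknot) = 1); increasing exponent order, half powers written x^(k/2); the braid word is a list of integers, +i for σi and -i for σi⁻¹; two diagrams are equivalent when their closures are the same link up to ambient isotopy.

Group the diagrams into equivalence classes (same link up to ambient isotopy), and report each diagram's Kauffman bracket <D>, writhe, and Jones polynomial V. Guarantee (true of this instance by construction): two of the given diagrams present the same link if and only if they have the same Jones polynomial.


classes: {D1, D2, D3}
V(D1) = x + x^3 - x^4  [12 crossings, <D> = -A^-10 + A^-6 + A^2, w = +2]
V(D2) = x + x^3 - x^4  (w 0, c 12, <D> = -A^-16 + A^-12 + A^-4)
D3 (bracket -A^-16 + A^-12 + A^-4; 10 crossings at w = 0): V = x + x^3 - x^4
note: all 3 diagrams share one V(x), hence one class


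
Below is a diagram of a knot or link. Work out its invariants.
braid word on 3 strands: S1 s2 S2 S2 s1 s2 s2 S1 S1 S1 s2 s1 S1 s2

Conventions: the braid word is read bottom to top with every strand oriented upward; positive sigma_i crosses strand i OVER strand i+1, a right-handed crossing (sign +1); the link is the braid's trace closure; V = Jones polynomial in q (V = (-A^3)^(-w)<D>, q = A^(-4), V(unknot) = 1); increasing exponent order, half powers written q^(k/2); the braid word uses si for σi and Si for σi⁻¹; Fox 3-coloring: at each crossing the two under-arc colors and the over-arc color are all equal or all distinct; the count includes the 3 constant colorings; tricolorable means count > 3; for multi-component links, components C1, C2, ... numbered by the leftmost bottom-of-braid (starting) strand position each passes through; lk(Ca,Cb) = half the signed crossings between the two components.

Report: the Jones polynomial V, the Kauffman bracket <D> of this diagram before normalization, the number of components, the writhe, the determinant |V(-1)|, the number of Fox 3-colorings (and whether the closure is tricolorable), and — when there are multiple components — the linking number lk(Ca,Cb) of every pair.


Jones polynomial: V(q) = q^-4 - 2q^-3 + 3q^-2 - 4q^-1 + 5 - 4q + 3q^2 - 2q^3 + q^4
<D> = A^-16 - 2A^-12 + 3A^-8 - 4A^-4 + 5 - 4A^4 + 3A^8 - 2A^12 + A^16; writhe 0
components 1, writhe 0 (14 crossings)
3-colorings: 3 of 3^14, det 25 — not tricolorable
note: the span of V is 8, forcing >= 8 crossings in any diagram


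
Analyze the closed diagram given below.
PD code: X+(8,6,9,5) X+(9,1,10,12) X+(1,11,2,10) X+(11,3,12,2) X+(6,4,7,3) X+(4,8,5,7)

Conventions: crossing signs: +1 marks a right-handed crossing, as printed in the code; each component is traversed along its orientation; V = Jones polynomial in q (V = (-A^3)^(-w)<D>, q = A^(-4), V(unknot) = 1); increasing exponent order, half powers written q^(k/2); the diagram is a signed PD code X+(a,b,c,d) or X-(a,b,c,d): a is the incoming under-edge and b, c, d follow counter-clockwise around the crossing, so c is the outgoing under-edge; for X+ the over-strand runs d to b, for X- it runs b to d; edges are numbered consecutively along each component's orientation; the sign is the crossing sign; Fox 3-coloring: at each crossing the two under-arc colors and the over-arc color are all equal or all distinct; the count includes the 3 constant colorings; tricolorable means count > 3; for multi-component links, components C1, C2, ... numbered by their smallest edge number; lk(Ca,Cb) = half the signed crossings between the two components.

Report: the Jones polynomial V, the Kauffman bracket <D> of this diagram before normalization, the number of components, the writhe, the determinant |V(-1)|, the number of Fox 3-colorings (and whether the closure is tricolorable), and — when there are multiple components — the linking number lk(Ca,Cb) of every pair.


V(q) = q^2 + 2q^4 - 2q^5 + q^6 - 2q^7 + q^8
bracket: A^-14 - 2A^-10 + A^-6 - 2A^-2 + 2A^2 + A^10, w = +6
1 component, writhe +6, over 6 crossings
det 9, colorings 27 of 3^6 — tricolorable
observation: the span of V is 6, forcing >= 6 crossings in any diagram


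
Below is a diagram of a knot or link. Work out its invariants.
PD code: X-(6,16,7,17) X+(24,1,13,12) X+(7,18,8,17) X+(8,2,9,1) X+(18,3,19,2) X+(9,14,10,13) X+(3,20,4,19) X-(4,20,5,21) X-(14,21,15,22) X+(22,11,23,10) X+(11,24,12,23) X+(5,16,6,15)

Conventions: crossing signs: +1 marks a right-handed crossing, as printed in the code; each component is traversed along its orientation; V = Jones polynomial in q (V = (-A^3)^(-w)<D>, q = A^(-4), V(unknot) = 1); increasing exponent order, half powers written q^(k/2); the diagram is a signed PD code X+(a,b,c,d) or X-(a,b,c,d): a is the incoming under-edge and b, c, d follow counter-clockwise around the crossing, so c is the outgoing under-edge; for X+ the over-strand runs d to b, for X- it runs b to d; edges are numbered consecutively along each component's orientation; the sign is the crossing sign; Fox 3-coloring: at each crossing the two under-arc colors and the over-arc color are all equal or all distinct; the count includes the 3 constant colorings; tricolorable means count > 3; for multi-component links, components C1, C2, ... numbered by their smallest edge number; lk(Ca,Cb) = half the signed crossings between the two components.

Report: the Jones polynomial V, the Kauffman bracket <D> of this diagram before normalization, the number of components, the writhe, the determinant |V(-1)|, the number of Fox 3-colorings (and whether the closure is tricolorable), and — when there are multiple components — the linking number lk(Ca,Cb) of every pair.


V(q) = -q^(3/2) + q^(5/2) - 2q^(7/2) + 2q^(9/2) - 2q^(11/2) + q^(13/2) - q^(15/2)
bracket: -A^-12 + A^-8 - 2A^-4 + 2 - 2A^4 + A^8 - A^12, w = +6
2 components, writhe +6, over 12 crossings
lk(C1,C2) = +3
det 10, colorings 3 of 3^12 — not tricolorable
observation: det 10 = |V(-1)|; not divisible by 3, so not tricolorable


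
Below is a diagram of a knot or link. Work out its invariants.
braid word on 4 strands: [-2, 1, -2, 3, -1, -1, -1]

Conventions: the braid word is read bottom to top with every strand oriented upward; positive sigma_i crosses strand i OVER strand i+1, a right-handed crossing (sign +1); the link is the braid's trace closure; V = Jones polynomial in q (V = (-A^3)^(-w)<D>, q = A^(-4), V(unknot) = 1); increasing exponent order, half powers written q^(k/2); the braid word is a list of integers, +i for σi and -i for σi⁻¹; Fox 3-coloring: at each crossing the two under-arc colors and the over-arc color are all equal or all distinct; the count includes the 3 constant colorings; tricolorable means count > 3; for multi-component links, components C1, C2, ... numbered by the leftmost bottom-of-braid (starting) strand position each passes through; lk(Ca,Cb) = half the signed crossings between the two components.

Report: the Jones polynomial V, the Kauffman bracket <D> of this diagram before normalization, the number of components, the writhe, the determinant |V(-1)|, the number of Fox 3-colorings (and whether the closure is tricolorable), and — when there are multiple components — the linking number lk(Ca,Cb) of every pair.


V = -q^-6 + q^-5 - q^-4 + 2q^-3 - q^-2 + q^-1
<D> = -A^-5 + A^-1 - 2A^3 + A^7 - A^11 + A^15 (w = -3)
1 component over 7 crossings, w = -3
3 Fox colorings among 3^7, |V(-1)| = 7: not tricolorable
why: V spans 5 powers of q: at least 5 crossings in any diagram


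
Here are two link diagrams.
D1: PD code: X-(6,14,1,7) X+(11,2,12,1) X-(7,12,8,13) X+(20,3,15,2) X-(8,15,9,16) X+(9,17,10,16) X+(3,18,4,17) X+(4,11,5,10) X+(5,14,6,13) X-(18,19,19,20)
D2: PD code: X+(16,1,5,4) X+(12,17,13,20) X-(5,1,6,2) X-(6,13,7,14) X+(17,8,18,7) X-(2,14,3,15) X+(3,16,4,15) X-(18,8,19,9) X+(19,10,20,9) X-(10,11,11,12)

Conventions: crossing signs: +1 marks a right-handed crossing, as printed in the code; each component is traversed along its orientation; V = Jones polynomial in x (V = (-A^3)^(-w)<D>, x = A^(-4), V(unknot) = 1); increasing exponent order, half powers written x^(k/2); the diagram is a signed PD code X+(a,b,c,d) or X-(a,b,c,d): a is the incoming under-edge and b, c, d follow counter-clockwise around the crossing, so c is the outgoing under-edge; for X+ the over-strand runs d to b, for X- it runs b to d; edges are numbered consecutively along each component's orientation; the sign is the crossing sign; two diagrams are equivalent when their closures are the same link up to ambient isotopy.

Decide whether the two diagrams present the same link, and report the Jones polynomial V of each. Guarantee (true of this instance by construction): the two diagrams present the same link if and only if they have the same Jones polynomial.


equivalent: no
V(D1) = x + 2x^3 + x^5  (w +2, c 10, <D> = A^-14 + 2A^-6 + A^2)
V(D2) = 1 + x + x^2 + x^3  [10 crossings, <D> = A^-12 + A^-8 + A^-4 + 1, w = 0]
key observation: 2 values of V(x) split the 2 diagrams


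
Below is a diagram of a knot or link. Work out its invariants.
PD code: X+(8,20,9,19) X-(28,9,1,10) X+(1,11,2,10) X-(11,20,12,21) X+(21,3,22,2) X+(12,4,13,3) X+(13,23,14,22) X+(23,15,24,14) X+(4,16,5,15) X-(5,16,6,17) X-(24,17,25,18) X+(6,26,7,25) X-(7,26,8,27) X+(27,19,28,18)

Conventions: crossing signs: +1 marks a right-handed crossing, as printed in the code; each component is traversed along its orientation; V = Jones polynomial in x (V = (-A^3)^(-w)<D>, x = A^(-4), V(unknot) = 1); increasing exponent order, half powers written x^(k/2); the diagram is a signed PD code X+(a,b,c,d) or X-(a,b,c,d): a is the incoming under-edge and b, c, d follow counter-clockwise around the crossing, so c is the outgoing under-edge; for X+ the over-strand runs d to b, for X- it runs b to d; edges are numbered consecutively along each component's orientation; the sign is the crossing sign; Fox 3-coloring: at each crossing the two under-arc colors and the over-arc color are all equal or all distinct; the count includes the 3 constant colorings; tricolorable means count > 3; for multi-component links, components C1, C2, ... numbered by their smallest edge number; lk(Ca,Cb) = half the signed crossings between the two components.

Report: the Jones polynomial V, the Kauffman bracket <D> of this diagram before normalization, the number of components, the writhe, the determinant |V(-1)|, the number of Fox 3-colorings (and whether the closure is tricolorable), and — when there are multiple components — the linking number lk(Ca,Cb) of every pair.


V(x) = x + x^3 - x^4
bracket: -A^-4 + 1 + A^8, w = +4
1 component, writhe +4, over 14 crossings
det 3, colorings 9 of 3^14 — tricolorable
observation: w = +4 shifts under R1 moves; the (-A^3)^(-4) factor cancels that in V


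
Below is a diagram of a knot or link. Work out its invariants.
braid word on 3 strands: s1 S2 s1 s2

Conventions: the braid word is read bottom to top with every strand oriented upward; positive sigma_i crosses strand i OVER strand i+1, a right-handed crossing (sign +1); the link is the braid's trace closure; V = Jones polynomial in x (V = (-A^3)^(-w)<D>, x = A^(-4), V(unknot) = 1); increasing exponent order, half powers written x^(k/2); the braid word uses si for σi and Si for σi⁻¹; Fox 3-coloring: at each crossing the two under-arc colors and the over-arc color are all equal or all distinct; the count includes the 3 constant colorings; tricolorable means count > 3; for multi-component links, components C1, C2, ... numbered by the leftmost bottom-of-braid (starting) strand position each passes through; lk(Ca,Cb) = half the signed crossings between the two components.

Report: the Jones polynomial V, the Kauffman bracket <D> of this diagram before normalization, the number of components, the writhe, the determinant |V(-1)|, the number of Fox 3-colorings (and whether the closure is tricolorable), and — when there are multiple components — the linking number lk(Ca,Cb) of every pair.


V(x) = 1
bracket: A^6, w = +2
1 component, writhe +2, over 4 crossings
det 1, colorings 3 of 3^4 — not tricolorable
observation: w = +2 (over 4 crossings) is diagram-only; (-A^3)^(-2) removes it from V


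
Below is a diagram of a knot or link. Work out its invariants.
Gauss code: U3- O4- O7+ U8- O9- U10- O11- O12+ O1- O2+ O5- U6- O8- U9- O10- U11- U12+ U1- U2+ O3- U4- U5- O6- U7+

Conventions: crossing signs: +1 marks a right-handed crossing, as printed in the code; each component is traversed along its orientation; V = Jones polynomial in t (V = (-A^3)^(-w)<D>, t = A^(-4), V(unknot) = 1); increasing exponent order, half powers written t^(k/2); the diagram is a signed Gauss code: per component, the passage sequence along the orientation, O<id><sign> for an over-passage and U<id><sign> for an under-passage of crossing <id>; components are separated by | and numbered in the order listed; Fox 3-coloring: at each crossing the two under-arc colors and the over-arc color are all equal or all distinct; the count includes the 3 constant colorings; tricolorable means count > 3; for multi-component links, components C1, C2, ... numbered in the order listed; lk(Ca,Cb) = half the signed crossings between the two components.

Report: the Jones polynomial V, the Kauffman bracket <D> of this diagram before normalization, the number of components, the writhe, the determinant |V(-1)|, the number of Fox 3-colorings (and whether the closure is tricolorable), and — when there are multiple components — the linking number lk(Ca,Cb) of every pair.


V(t) = -t^-9 + 2t^-8 - 3t^-7 + 3t^-6 - 3t^-5 + 3t^-4 - t^-3 + t^-2
bracket: A^-10 - A^-6 + 3A^-2 - 3A^2 + 3A^6 - 3A^10 + 2A^14 - A^18, w = -6
1 component, writhe -6, over 12 crossings
det 17, colorings 3 of 3^12 — not tricolorable
observation: the span of V is 7, forcing >= 7 crossings in any diagram


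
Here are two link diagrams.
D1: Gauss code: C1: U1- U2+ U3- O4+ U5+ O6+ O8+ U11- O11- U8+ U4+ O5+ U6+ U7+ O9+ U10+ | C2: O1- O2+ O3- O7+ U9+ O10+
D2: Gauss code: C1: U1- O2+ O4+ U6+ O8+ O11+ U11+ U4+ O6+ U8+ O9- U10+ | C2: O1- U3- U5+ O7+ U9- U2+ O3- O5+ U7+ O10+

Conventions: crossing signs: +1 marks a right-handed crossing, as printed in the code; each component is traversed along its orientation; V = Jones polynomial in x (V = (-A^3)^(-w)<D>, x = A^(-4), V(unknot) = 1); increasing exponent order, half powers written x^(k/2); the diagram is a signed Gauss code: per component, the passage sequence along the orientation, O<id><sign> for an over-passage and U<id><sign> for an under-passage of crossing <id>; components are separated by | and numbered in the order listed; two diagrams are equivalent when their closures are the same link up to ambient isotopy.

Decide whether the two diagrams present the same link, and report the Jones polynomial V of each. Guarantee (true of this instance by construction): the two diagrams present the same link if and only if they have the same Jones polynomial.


equivalent: no
D1 (bracket -A^-11 + A^-7 - A^-3 + 2A + A^9; 11 crossings at w = +5): V = -x^(3/2) - 2x^(7/2) + x^(9/2) - x^(11/2) + x^(13/2)
D2 (bracket -A^-3 + A^5 + A^9 + A^13; 11 crossings at w = +5): V = -x^(1/2) - x^(3/2) - x^(5/2) + x^(9/2)
key observation: comparing 2 Jones polynomials yields 2 groups


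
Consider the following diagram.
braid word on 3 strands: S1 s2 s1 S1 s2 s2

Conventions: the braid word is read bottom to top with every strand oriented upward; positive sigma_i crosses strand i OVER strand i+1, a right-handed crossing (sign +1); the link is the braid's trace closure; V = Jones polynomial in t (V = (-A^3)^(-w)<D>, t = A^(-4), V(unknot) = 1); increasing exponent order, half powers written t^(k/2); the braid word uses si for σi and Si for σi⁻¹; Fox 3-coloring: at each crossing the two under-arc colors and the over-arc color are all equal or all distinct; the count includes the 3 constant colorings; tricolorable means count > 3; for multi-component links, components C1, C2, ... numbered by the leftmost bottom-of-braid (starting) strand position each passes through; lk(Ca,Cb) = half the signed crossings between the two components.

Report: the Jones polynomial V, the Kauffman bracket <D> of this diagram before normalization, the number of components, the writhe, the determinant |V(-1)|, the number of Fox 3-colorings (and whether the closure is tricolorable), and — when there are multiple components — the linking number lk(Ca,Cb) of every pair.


V(t) = t + t^3 - t^4
bracket: -A^-10 + A^-6 + A^2, w = +2
1 component, writhe +2, over 6 crossings
det 3, colorings 9 of 3^6 — tricolorable
observation: |V(-1)| = 3: so tricolorable, since 3 divides 3


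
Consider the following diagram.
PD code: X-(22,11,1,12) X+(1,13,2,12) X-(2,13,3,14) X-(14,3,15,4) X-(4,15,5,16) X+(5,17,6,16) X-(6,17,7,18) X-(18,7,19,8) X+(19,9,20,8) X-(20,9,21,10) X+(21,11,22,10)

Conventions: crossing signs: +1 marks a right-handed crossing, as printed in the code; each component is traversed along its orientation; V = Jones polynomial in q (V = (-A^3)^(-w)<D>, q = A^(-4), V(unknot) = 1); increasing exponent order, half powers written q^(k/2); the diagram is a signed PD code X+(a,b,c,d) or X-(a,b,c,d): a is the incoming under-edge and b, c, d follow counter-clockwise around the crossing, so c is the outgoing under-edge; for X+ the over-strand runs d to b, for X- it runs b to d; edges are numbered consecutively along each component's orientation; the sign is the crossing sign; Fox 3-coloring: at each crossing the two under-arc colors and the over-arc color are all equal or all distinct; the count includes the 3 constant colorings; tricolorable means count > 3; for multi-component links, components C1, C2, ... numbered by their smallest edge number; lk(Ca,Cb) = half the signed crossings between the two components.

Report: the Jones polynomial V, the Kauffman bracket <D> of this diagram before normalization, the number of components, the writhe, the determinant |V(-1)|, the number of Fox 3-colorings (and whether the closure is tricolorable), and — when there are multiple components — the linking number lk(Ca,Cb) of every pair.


Jones polynomial: V(q) = -q^-4 + q^-3 + q^-1
<D> = -A^-5 - A^3 + A^7; writhe -3
components 1, writhe -3 (11 crossings)
3-colorings: 9 of 3^11, det 3 — tricolorable
note: the span of V is 3, forcing >= 3 crossings in any diagram


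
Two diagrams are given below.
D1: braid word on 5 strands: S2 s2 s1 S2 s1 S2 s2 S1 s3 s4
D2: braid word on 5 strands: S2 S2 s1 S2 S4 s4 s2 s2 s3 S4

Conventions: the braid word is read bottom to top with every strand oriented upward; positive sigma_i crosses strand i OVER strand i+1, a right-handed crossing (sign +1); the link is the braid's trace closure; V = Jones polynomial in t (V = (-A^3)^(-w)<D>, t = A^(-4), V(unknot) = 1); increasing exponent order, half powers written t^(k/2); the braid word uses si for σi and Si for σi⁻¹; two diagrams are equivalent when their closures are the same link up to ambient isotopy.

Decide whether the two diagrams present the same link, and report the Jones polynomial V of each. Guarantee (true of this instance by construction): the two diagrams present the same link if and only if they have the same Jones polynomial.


equivalent: yes
D1 (bracket A^6; 10 crossings at w = +2): V = 1
D2 (bracket 1; 10 crossings at w = 0): V = 1
key observation: one V(t) for all 2 diagrams — one class (guaranteed)


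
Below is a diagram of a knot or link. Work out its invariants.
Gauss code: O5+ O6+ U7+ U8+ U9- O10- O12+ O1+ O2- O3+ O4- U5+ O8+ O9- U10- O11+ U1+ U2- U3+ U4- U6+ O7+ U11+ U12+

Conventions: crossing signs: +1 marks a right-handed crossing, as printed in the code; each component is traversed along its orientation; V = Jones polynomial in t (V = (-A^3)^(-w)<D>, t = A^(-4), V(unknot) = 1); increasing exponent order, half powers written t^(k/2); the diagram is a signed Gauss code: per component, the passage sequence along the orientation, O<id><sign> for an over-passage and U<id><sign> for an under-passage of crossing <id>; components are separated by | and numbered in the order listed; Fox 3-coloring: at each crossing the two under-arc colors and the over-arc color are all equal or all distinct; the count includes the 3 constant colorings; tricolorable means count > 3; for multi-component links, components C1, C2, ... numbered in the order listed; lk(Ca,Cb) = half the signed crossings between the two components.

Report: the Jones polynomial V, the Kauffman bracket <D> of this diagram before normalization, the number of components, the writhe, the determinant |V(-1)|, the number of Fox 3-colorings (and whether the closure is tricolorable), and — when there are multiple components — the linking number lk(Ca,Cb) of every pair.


V(t) = t - t^2 + 2t^3 - t^4 + t^5 - t^6
bracket: -A^-12 + A^-8 - A^-4 + 2 - A^4 + A^8, w = +4
1 component, writhe +4, over 12 crossings
det 7, colorings 3 of 3^12 — not tricolorable
observation: w = +4 (over 12 crossings) is diagram-only; (-A^3)^(-4) removes it from V


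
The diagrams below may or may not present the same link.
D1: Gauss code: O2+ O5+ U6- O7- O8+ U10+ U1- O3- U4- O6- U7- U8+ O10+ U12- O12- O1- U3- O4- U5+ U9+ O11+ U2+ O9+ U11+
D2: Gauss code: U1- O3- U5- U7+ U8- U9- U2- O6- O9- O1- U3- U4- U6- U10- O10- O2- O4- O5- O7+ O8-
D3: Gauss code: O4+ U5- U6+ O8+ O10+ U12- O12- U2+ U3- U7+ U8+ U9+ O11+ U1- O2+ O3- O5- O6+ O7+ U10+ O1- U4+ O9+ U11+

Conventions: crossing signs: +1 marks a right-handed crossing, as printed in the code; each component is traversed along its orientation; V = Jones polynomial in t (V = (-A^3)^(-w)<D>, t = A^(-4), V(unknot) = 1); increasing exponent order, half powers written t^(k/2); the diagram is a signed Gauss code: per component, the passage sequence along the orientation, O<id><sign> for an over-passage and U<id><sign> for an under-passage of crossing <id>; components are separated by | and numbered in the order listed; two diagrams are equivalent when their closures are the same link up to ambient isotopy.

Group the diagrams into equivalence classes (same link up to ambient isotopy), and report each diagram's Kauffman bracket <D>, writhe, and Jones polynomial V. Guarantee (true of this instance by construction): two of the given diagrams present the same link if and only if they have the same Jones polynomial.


classes: {D1} | {D2} | {D3}
V(D1) = -t^-3 + t^-2 - t^-1 + 3 - t + t^2 - t^3  [12 crossings, <D> = -A^-12 + A^-8 - A^-4 + 3 - A^4 + A^8 - A^12, w = 0]
V(D2) = -t^-7 + t^-6 - t^-5 + t^-4 + t^-2  (w -8, c 10, <D> = A^-16 + A^-8 - A^-4 + 1 - A^4)
D3 (bracket -A^-12 + A^-8 - A^-4 + 2 - A^4 + A^8; 12 crossings at w = +4): V = t - t^2 + 2t^3 - t^4 + t^5 - t^6
note: 3 classes among 3 diagrams; unequal V(t) rules out equality


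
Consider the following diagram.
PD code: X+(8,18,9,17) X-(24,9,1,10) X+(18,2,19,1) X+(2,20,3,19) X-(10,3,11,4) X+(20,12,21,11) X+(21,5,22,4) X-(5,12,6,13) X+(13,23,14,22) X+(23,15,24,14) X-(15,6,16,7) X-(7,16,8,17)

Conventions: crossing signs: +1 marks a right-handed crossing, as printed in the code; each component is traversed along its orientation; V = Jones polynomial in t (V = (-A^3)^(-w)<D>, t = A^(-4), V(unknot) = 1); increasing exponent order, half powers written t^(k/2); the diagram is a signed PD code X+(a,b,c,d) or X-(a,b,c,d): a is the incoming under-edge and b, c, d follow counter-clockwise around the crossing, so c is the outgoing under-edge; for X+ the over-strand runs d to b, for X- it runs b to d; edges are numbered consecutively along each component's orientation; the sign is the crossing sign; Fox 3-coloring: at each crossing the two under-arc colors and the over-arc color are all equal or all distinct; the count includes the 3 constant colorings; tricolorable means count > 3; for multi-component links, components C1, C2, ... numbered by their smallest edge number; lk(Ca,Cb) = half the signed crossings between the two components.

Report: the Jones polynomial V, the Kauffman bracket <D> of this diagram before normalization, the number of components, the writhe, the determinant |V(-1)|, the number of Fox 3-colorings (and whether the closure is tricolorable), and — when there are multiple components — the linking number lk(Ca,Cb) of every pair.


V = -t^-2 + t^-1 - 1 + 3t - 2t^2 + 3t^3 - 2t^4 + t^5 - t^6
<D> = -A^-18 + A^-14 - 2A^-10 + 3A^-6 - 2A^-2 + 3A^2 - A^6 + A^10 - A^14 (w = +2)
1 component over 12 crossings, w = +2
9 Fox colorings among 3^12, |V(-1)| = 15: tricolorable
why: |V(-1)| = 15: so tricolorable, since 3 divides 15


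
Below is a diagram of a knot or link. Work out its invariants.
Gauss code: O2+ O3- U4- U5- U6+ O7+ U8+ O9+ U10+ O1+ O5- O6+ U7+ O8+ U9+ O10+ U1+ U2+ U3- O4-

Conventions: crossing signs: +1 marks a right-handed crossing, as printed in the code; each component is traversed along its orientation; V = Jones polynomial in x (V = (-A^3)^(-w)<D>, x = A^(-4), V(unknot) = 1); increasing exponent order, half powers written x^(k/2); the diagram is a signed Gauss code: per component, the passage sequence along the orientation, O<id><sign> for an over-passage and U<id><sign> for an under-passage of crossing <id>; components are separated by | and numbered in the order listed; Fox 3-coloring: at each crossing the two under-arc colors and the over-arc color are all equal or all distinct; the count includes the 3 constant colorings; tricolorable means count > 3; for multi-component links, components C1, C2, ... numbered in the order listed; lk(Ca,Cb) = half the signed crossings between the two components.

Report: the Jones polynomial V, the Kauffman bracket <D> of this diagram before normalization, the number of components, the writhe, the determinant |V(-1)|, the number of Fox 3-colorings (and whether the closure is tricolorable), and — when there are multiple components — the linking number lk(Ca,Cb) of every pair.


Jones polynomial: V(x) = x^2 + x^4 - x^5 + x^6 - x^7
<D> = -A^-16 + A^-12 - A^-8 + A^-4 + A^4; writhe +4
components 1, writhe +4 (10 crossings)
3-colorings: 3 of 3^10, det 5 — not tricolorable
note: det 5 = |V(-1)|; not divisible by 3, so not tricolorable


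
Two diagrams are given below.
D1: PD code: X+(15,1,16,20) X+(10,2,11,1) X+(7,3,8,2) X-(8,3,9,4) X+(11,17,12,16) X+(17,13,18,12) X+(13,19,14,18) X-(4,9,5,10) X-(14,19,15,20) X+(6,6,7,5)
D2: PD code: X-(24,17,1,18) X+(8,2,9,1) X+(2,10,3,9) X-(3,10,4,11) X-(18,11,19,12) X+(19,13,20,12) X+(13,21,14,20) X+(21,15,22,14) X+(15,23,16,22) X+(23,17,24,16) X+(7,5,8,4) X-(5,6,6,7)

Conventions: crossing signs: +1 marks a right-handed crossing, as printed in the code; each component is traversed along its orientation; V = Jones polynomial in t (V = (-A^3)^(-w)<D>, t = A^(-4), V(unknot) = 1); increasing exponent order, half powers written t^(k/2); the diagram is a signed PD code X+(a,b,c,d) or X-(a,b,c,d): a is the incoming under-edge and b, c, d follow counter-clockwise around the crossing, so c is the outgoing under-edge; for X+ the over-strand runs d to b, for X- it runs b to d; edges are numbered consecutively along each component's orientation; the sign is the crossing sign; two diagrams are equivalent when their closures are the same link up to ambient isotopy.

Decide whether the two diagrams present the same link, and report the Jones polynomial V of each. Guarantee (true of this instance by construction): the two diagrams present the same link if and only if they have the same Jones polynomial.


same link: yes
V(D1) = t + t^3 - t^4  [10 crossings, <D> = -A^-4 + 1 + A^8, w = +4]
V(D2) = t + t^3 - t^4  [12 crossings, <D> = -A^-4 + 1 + A^8, w = +4]
insight: one V(t) for all 2 diagrams — one class (guaranteed)
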